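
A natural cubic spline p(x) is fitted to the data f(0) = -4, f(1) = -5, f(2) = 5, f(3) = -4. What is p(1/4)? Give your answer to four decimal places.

-5.2344

Write σ_i for p''(x_i). With h_i = 1, 1, 1 and divided differences Δ_i = -1, 10, -9, the continuity of p' gives the tridiagonal system
  1·σ_0 + 4·σ_1 + 1·σ_2 = 6(Δ_1 - Δ_0) = 66
  1·σ_1 + 4·σ_2 + 1·σ_3 = 6(Δ_2 - Δ_1) = -114
Natural end conditions: σ_0 = σ_3 = 0.
Hence σ_0 = 0, σ_1 = 126/5, σ_2 = -174/5, σ_3 = 0.
On [0, 1], p(x) = -4 - 26/5·x + 0·x² + 21/5·x³.
With x = 1/4: p(1/4) = -335/64.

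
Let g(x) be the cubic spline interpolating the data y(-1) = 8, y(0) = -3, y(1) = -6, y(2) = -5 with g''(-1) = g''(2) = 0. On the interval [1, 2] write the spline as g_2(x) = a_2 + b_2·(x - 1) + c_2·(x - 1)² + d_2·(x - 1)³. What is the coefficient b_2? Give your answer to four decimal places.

-0.0667

Put M_i = g'' at the i-th knot. Here h = (1, 1, 1) and Δ = (-11, -3, 1), so the interior equations h_(i-1)·M_(i-1) + 2(h_(i-1)+h_i)·M_i + h_i·M_(i+1) = 6(Δ_i − Δ_(i-1)) read
  1·M_0 + 4·M_1 + 1·M_2 = 6(Δ_1 - Δ_0) = 48
  1·M_1 + 4·M_2 + 1·M_3 = 6(Δ_2 - Δ_1) = 24
Natural end conditions: M_0 = M_3 = 0.
Hence M_0 = 0, M_1 = 56/5, M_2 = 16/5, M_3 = 0.
On [1, 2], with g_2(x) = a_2 + b_2·(x - 1) + c_2·(x - 1)² + d_2·(x - 1)³: c_2 = M_2/2 = 8/5, d_2 = (M_3 - M_2)/(6h_2) = -8/15, b_2 = Δ_2 - h_2(2M_2 + M_3)/6 = -1/15.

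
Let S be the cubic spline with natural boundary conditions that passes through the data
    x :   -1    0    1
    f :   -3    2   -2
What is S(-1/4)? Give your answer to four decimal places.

1.4883

With M_i denoting the second derivative at x_i, h_i = 1, 1, and Δ_i = (y_(i+1) − y_i)/h_i = 5, -4:
  1·M_0 + 4·M_1 + 1·M_2 = 6(Δ_1 - Δ_0) = -54
Natural end conditions: M_0 = M_2 = 0.
Hence M_0 = 0, M_1 = -27/2, M_2 = 0.
On [-1, 0], S(x) = -3 + 29/4·(x + 1) + 0·(x + 1)² - 9/4·(x + 1)³.
With (x + 1) = 3/4: S(-1/4) = 381/256.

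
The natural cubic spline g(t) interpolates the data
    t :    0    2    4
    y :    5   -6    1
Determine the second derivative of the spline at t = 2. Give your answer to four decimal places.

6.7500

Write M_i for g''(x_i). With h_i = 2, 2 and divided differences Δ_i = -11/2, 7/2, the continuity of g' gives the tridiagonal system
  2·M_0 + 8·M_1 + 2·M_2 = 6(Δ_1 - Δ_0) = 54
Natural end conditions: M_0 = M_2 = 0.
Forward elimination and back-substitution give M_0 = 0, M_1 = 27/4, M_2 = 0.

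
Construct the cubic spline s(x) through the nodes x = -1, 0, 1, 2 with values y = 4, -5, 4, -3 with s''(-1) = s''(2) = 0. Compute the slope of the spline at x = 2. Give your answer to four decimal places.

Put M_i = s'' at the i-th knot. Here h = (1, 1, 1) and Δ = (-9, 9, -7), so the interior equations h_(i-1)·M_(i-1) + 2(h_(i-1)+h_i)·M_i + h_i·M_(i+1) = 6(Δ_i − Δ_(i-1)) read
  1·M_0 + 4·M_1 + 1·M_2 = 6(Δ_1 - Δ_0) = 108
  1·M_1 + 4·M_2 + 1·M_3 = 6(Δ_2 - Δ_1) = -96
Natural end conditions: M_0 = M_3 = 0.
Hence M_0 = 0, M_1 = 176/5, M_2 = -164/5, M_3 = 0.
On [1, 2], s'(x) = b_2 + 2c_2·(x - 1) + 3d_2·(x - 1)² with b_2 = Δ_2 - h_2(2M_2 + M_3)/6 = 59/15, c_2 = M_2/2 = -82/5, d_2 = (M_3 - M_2)/(6h_2) = 82/15. So s'(2) = -187/15.

-12.4667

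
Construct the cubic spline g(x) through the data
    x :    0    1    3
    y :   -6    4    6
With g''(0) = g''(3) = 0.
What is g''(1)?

Write M_i for g''(x_i). With h_i = 1, 2 and divided differences Δ_i = 10, 1, the continuity of g' gives the tridiagonal system
  1·M_0 + 6·M_1 + 2·M_2 = 6(Δ_1 - Δ_0) = -54
Natural end conditions: M_0 = M_2 = 0.
Solving the tridiagonal system: M_0 = 0, M_1 = -9, M_2 = 0.

-9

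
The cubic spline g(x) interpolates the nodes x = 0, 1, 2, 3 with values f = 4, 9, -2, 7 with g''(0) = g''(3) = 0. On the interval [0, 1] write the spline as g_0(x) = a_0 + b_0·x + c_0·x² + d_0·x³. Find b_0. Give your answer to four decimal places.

Write M_i for g''(x_i). With h_i = 1, 1, 1 and divided differences Δ_i = 5, -11, 9, the continuity of g' gives the tridiagonal system
  1·M_0 + 4·M_1 + 1·M_2 = 6(Δ_1 - Δ_0) = -96
  1·M_1 + 4·M_2 + 1·M_3 = 6(Δ_2 - Δ_1) = 120
Natural end conditions: M_0 = M_3 = 0.
Solving: M_0 = 0, M_1 = -168/5, M_2 = 192/5, M_3 = 0.
On [0, 1], with g_0(x) = a_0 + b_0·x + c_0·x² + d_0·x³: c_0 = M_0/2 = 0, d_0 = (M_1 - M_0)/(6h_0) = -28/5, b_0 = Δ_0 - h_0(2M_0 + M_1)/6 = 53/5.

10.6000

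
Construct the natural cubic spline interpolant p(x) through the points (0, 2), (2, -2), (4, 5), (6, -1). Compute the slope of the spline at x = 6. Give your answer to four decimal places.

-5.1000

With M_i denoting the second derivative at x_i, h_i = 2, 2, 2, and Δ_i = (y_(i+1) − y_i)/h_i = -2, 7/2, -3:
  2·M_0 + 8·M_1 + 2·M_2 = 6(Δ_1 - Δ_0) = 33
  2·M_1 + 8·M_2 + 2·M_3 = 6(Δ_2 - Δ_1) = -39
Natural end conditions: M_0 = M_3 = 0.
Solving: M_0 = 0, M_1 = 57/10, M_2 = -63/10, M_3 = 0.
On [4, 6], p'(x) = b_2 + 2c_2·(x - 4) + 3d_2·(x - 4)² with b_2 = Δ_2 - h_2(2M_2 + M_3)/6 = 6/5, c_2 = M_2/2 = -63/20, d_2 = (M_3 - M_2)/(6h_2) = 21/40. So p'(6) = -51/10.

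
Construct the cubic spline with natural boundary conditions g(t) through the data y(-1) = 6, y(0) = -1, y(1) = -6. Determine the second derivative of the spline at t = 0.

Put m_i = g'' at the i-th knot. Here h = (1, 1) and Δ = (-7, -5), so the interior equations h_(i-1)·m_(i-1) + 2(h_(i-1)+h_i)·m_i + h_i·m_(i+1) = 6(Δ_i − Δ_(i-1)) read
  1·m_0 + 4·m_1 + 1·m_2 = 6(Δ_1 - Δ_0) = 12
Natural end conditions: m_0 = m_2 = 0.
Hence m_0 = 0, m_1 = 3, m_2 = 0.

3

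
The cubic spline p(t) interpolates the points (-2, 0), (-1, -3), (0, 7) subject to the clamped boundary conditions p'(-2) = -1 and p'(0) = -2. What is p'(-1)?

6

Write m_i for p''(x_i). With h_i = 1, 1 and divided differences Δ_i = -3, 10, the continuity of p' gives the tridiagonal system
  1·m_0 + 4·m_1 + 1·m_2 = 6(Δ_1 - Δ_0) = 78
Clamped end conditions give two more equations: 2h_0·m_0 + h_0·m_1 = 6(Δ_0 - p'(-2)) = -12 and h_1·m_1 + 2h_1·m_2 = 6(p'(0) - Δ_1) = -72.
Solving: m_0 = -26, m_1 = 40, m_2 = -56.
On [-1, 0], p'(t) = b_1 + 2c_1·(t + 1) + 3d_1·(t + 1)² with b_1 = Δ_1 - h_1(2m_1 + m_2)/6 = 6, c_1 = m_1/2 = 20, d_1 = (m_2 - m_1)/(6h_1) = -16. So p'(-1) = 6.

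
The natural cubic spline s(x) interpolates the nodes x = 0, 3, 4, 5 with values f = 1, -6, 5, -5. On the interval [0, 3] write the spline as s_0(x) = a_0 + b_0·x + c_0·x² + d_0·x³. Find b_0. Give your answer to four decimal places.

-9.5269

Write σ_i for s''(x_i). With h_i = 3, 1, 1 and divided differences Δ_i = -7/3, 11, -10, the continuity of s' gives the tridiagonal system
  3·σ_0 + 8·σ_1 + 1·σ_2 = 6(Δ_1 - Δ_0) = 80
  1·σ_1 + 4·σ_2 + 1·σ_3 = 6(Δ_2 - Δ_1) = -126
Natural end conditions: σ_0 = σ_3 = 0.
Forward elimination and back-substitution give σ_0 = 0, σ_1 = 446/31, σ_2 = -1088/31, σ_3 = 0.
On [0, 3], with s_0(x) = a_0 + b_0·x + c_0·x² + d_0·x³: c_0 = σ_0/2 = 0, d_0 = (σ_1 - σ_0)/(6h_0) = 223/279, b_0 = Δ_0 - h_0(2σ_0 + σ_1)/6 = -886/93.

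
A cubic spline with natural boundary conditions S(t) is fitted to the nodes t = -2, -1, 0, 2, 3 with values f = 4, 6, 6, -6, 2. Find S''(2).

Write m_i for S''(x_i). With h_i = 1, 1, 2, 1 and divided differences Δ_i = 2, 0, -6, 8, the continuity of S' gives the tridiagonal system
  1·m_0 + 4·m_1 + 1·m_2 = 6(Δ_1 - Δ_0) = -12
  1·m_1 + 6·m_2 + 2·m_3 = 6(Δ_2 - Δ_1) = -36
  2·m_2 + 6·m_3 + 1·m_4 = 6(Δ_3 - Δ_2) = 84
Natural end conditions: m_0 = m_4 = 0.
Solving the tridiagonal system: m_0 = 0, m_1 = 0, m_2 = -12, m_3 = 18, m_4 = 0.

18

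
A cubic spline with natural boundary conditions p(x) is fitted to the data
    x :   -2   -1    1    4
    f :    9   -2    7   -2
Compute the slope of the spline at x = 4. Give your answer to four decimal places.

With m_i denoting the second derivative at x_i, h_i = 1, 2, 3, and Δ_i = (y_(i+1) − y_i)/h_i = -11, 9/2, -3:
  1·m_0 + 6·m_1 + 2·m_2 = 6(Δ_1 - Δ_0) = 93
  2·m_1 + 10·m_2 + 3·m_3 = 6(Δ_2 - Δ_1) = -45
Natural end conditions: m_0 = m_3 = 0.
Solving the tridiagonal system: m_0 = 0, m_1 = 255/14, m_2 = -57/7, m_3 = 0.
On [1, 4], p'(x) = b_2 + 2c_2·(x - 1) + 3d_2·(x - 1)² with b_2 = Δ_2 - h_2(2m_2 + m_3)/6 = 36/7, c_2 = m_2/2 = -57/14, d_2 = (m_3 - m_2)/(6h_2) = 19/42. So p'(4) = -99/14.

-7.0714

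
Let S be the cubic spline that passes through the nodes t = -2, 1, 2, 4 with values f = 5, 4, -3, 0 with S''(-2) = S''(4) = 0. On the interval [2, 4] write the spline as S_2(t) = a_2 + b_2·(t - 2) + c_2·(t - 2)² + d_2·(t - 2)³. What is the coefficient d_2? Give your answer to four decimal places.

-0.7943

With M_i denoting the second derivative at x_i, h_i = 3, 1, 2, and Δ_i = (y_(i+1) − y_i)/h_i = -1/3, -7, 3/2:
  3·M_0 + 8·M_1 + 1·M_2 = 6(Δ_1 - Δ_0) = -40
  1·M_1 + 6·M_2 + 2·M_3 = 6(Δ_2 - Δ_1) = 51
Natural end conditions: M_0 = M_3 = 0.
Hence M_0 = 0, M_1 = -291/47, M_2 = 448/47, M_3 = 0.
On [2, 4], with S_2(t) = a_2 + b_2·(t - 2) + c_2·(t - 2)² + d_2·(t - 2)³: c_2 = M_2/2 = 224/47, d_2 = (M_3 - M_2)/(6h_2) = -112/141, b_2 = Δ_2 - h_2(2M_2 + M_3)/6 = -1369/282.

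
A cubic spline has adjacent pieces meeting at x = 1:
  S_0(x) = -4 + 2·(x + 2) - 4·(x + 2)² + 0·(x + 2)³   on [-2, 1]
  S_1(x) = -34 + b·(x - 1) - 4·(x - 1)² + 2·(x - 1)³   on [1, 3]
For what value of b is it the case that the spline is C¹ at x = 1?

S_0'(x) = 2 - 8·(x + 2) + 0·(x + 2)², so S_0'(1) = -22. On the right, S_1'(1) = b, so b = -22.

-22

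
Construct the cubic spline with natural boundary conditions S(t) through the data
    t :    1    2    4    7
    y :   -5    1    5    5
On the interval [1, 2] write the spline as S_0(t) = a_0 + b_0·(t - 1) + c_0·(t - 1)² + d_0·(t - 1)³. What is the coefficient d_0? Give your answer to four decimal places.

Put M_i = S'' at the i-th knot. Here h = (1, 2, 3) and Δ = (6, 2, 0), so the interior equations h_(i-1)·M_(i-1) + 2(h_(i-1)+h_i)·M_i + h_i·M_(i+1) = 6(Δ_i − Δ_(i-1)) read
  1·M_0 + 6·M_1 + 2·M_2 = 6(Δ_1 - Δ_0) = -24
  2·M_1 + 10·M_2 + 3·M_3 = 6(Δ_2 - Δ_1) = -12
Natural end conditions: M_0 = M_3 = 0.
Solving: M_0 = 0, M_1 = -27/7, M_2 = -3/7, M_3 = 0.
On [1, 2], with S_0(t) = a_0 + b_0·(t - 1) + c_0·(t - 1)² + d_0·(t - 1)³: c_0 = M_0/2 = 0, d_0 = (M_1 - M_0)/(6h_0) = -9/14, b_0 = Δ_0 - h_0(2M_0 + M_1)/6 = 93/14.

-0.6429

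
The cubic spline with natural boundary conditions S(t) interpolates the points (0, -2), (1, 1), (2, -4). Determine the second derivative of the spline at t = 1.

Write m_i for S''(x_i). With h_i = 1, 1 and divided differences Δ_i = 3, -5, the continuity of S' gives the tridiagonal system
  1·m_0 + 4·m_1 + 1·m_2 = 6(Δ_1 - Δ_0) = -48
Natural end conditions: m_0 = m_2 = 0.
Hence m_0 = 0, m_1 = -12, m_2 = 0.

-12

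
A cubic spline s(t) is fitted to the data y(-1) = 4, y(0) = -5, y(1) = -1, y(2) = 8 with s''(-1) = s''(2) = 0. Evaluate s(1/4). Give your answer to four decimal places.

-5.1375

With M_i denoting the second derivative at x_i, h_i = 1, 1, 1, and Δ_i = (y_(i+1) − y_i)/h_i = -9, 4, 9:
  1·M_0 + 4·M_1 + 1·M_2 = 6(Δ_1 - Δ_0) = 78
  1·M_1 + 4·M_2 + 1·M_3 = 6(Δ_2 - Δ_1) = 30
Natural end conditions: M_0 = M_3 = 0.
Forward elimination and back-substitution give M_0 = 0, M_1 = 94/5, M_2 = 14/5, M_3 = 0.
On [0, 1], s(t) = -5 - 41/15·t + 47/5·t² - 8/3·t³.
With t = 1/4: s(1/4) = -411/80.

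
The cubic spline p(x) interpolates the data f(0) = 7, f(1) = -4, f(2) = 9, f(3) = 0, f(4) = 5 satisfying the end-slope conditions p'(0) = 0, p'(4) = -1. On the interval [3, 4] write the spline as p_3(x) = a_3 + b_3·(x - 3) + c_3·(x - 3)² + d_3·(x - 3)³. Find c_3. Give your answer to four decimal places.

23.3929

With M_i denoting the second derivative at x_i, h_i = 1, 1, 1, 1, and Δ_i = (y_(i+1) − y_i)/h_i = -11, 13, -9, 5:
  1·M_0 + 4·M_1 + 1·M_2 = 6(Δ_1 - Δ_0) = 144
  1·M_1 + 4·M_2 + 1·M_3 = 6(Δ_2 - Δ_1) = -132
  1·M_2 + 4·M_3 + 1·M_4 = 6(Δ_3 - Δ_2) = 84
Clamped end conditions give two more equations: 2h_0·M_0 + h_0·M_1 = 6(Δ_0 - p'(0)) = -66 and h_3·M_3 + 2h_3·M_4 = 6(p'(4) - Δ_3) = -36.
Solving the tridiagonal system: M_0 = -1879/28, M_1 = 955/14, M_2 = -247/4, M_3 = 655/14, M_4 = -1159/28.
On [3, 4], with p_3(x) = a_3 + b_3·(x - 3) + c_3·(x - 3)² + d_3·(x - 3)³: c_3 = M_3/2 = 655/28, d_3 = (M_4 - M_3)/(6h_3) = -823/56, b_3 = Δ_3 - h_3(2M_3 + M_4)/6 = -207/56.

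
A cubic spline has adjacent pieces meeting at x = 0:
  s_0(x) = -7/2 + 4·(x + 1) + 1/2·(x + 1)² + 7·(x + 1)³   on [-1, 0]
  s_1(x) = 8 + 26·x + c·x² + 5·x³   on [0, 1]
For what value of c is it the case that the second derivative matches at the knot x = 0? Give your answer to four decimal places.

21.5000

s_0''(x) = 1 + 42·(x + 1), so s_0''(0) = 43. On the right, s_1''(0) = 2c, so c = 43/2.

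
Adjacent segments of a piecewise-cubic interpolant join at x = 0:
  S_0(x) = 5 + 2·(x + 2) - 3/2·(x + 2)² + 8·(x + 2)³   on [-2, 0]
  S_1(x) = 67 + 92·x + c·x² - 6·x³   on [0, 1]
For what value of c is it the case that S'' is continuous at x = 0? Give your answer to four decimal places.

46.5000

S_0''(x) = -3 + 48·(x + 2), so S_0''(0) = 93. On the right, S_1''(0) = 2c, so c = 93/2.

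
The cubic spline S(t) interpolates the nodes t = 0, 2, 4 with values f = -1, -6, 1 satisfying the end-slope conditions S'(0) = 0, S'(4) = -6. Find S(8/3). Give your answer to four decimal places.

Let M_i = S''(x_i). Step sizes h_i = 2, 2; slopes of the chords Δ_i = (y_(i+1) - y_i)/h_i = -5/2, 7/2.
  2·M_0 + 8·M_1 + 2·M_2 = 6(Δ_1 - Δ_0) = 36
Clamped end conditions give two more equations: 2h_0·M_0 + h_0·M_1 = 6(Δ_0 - S'(0)) = -15 and h_1·M_1 + 2h_1·M_2 = 6(S'(4) - Δ_1) = -57.
Forward elimination and back-substitution give M_0 = -39/4, M_1 = 12, M_2 = -81/4.
On [2, 4], S(t) = -6 + 9/4·(t - 2) + 6·(t - 2)² - 43/16·(t - 2)³.
With (t - 2) = 2/3: S(8/3) = -71/27.

-2.6296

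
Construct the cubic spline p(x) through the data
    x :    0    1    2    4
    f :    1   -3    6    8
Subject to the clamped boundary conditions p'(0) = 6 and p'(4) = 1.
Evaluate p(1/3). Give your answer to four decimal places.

0.8586

Let m_i = p''(x_i). Step sizes h_i = 1, 1, 2; slopes of the chords Δ_i = (y_(i+1) - y_i)/h_i = -4, 9, 1.
  1·m_0 + 4·m_1 + 1·m_2 = 6(Δ_1 - Δ_0) = 78
  1·m_1 + 6·m_2 + 2·m_3 = 6(Δ_2 - Δ_1) = -48
Clamped end conditions give two more equations: 2h_0·m_0 + h_0·m_1 = 6(Δ_0 - p'(0)) = -60 and h_2·m_2 + 2h_2·m_3 = 6(p'(4) - Δ_2) = 0.
Solving: m_0 = -526/11, m_1 = 392/11, m_2 = -184/11, m_3 = 92/11.
On [0, 1], p(x) = 1 + 6·x - 263/11·x² + 153/11·x³.
With x = 1/3: p(1/3) = 85/99.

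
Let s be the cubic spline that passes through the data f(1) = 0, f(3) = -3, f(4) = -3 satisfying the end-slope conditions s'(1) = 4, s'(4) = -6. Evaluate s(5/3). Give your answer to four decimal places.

0.3210

Put M_i = s'' at the i-th knot. Here h = (2, 1) and Δ = (-3/2, 0), so the interior equations h_(i-1)·M_(i-1) + 2(h_(i-1)+h_i)·M_i + h_i·M_(i+1) = 6(Δ_i − Δ_(i-1)) read
  2·M_0 + 6·M_1 + 1·M_2 = 6(Δ_1 - Δ_0) = 9
Clamped end conditions give two more equations: 2h_0·M_0 + h_0·M_1 = 6(Δ_0 - s'(1)) = -33 and h_1·M_1 + 2h_1·M_2 = 6(s'(4) - Δ_1) = -36.
Hence M_0 = -157/12, M_1 = 29/3, M_2 = -137/6.
On [1, 3], s(x) = 0 + 4·(x - 1) - 157/24·(x - 1)² + 91/48·(x - 1)³.
With (x - 1) = 2/3: s(5/3) = 26/81.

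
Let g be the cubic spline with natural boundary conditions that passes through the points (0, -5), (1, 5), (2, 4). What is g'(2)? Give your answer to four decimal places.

-3.7500

Let σ_i = g''(x_i). Step sizes h_i = 1, 1; slopes of the chords Δ_i = (y_(i+1) - y_i)/h_i = 10, -1.
  1·σ_0 + 4·σ_1 + 1·σ_2 = 6(Δ_1 - Δ_0) = -66
Natural end conditions: σ_0 = σ_2 = 0.
Solving: σ_0 = 0, σ_1 = -33/2, σ_2 = 0.
On [1, 2], g'(x) = b_1 + 2c_1·(x - 1) + 3d_1·(x - 1)² with b_1 = Δ_1 - h_1(2σ_1 + σ_2)/6 = 9/2, c_1 = σ_1/2 = -33/4, d_1 = (σ_2 - σ_1)/(6h_1) = 11/4. So g'(2) = -15/4.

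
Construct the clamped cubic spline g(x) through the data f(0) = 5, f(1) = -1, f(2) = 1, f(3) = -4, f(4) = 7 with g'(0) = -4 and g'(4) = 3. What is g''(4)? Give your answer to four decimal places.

Write M_i for g''(x_i). With h_i = 1, 1, 1, 1 and divided differences Δ_i = -6, 2, -5, 11, the continuity of g' gives the tridiagonal system
  1·M_0 + 4·M_1 + 1·M_2 = 6(Δ_1 - Δ_0) = 48
  1·M_1 + 4·M_2 + 1·M_3 = 6(Δ_2 - Δ_1) = -42
  1·M_2 + 4·M_3 + 1·M_4 = 6(Δ_3 - Δ_2) = 96
Clamped end conditions give two more equations: 2h_0·M_0 + h_0·M_1 = 6(Δ_0 - g'(0)) = -12 and h_3·M_3 + 2h_3·M_4 = 6(g'(4) - Δ_3) = -48.
Hence M_0 = -491/28, M_1 = 323/14, M_2 = -107/4, M_3 = 587/14, M_4 = -1259/28.

-44.9643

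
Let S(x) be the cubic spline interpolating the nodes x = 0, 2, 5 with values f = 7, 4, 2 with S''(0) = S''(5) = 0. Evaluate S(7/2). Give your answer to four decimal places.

Put σ_i = S'' at the i-th knot. Here h = (2, 3) and Δ = (-3/2, -2/3), so the interior equations h_(i-1)·σ_(i-1) + 2(h_(i-1)+h_i)·σ_i + h_i·σ_(i+1) = 6(Δ_i − Δ_(i-1)) read
  2·σ_0 + 10·σ_1 + 3·σ_2 = 6(Δ_1 - Δ_0) = 5
Natural end conditions: σ_0 = σ_2 = 0.
Solving the tridiagonal system: σ_0 = 0, σ_1 = 1/2, σ_2 = 0.
On [2, 5], S(x) = 4 - 7/6·(x - 2) + 1/4·(x - 2)² - 1/36·(x - 2)³.
With (x - 2) = 3/2: S(7/2) = 87/32.

2.7188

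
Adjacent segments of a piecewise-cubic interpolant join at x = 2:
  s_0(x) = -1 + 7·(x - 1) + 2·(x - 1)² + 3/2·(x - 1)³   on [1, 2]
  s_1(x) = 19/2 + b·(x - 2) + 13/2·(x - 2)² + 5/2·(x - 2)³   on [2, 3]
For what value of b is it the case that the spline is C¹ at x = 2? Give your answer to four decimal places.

15.5000

s_0'(x) = 7 + 4·(x - 1) + 9/2·(x - 1)², so s_0'(2) = 31/2. On the right, s_1'(2) = b, so b = 31/2.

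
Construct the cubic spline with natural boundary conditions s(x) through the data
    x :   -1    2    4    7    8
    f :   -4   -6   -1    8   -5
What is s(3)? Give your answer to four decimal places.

-4.8057

With m_i denoting the second derivative at x_i, h_i = 3, 2, 3, 1, and Δ_i = (y_(i+1) − y_i)/h_i = -2/3, 5/2, 3, -13:
  3·m_0 + 10·m_1 + 2·m_2 = 6(Δ_1 - Δ_0) = 19
  2·m_1 + 10·m_2 + 3·m_3 = 6(Δ_2 - Δ_1) = 3
  3·m_2 + 8·m_3 + 1·m_4 = 6(Δ_3 - Δ_2) = -96
Natural end conditions: m_0 = m_4 = 0.
Forward elimination and back-substitution give m_0 = 0, m_1 = 725/678, m_2 = 1408/339, m_3 = -1532/113, m_4 = 0.
On [2, 4], s(x) = -6 + 91/226·(x - 2) + 725/1356·(x - 2)² + 697/2712·(x - 2)³.
With (x - 2) = 1: s(3) = -13033/2712.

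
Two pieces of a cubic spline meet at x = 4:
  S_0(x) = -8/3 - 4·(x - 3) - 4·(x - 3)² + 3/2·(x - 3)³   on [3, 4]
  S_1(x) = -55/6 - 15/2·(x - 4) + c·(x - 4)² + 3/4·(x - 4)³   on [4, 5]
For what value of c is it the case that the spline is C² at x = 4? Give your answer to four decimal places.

S_0''(x) = -8 + 9·(x - 3), so S_0''(4) = 1. On the right, S_1''(4) = 2c, so c = 1/2.

0.5000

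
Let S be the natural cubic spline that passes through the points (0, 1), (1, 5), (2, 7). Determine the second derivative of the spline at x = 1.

-3

Let σ_i = S''(x_i). Step sizes h_i = 1, 1; slopes of the chords Δ_i = (y_(i+1) - y_i)/h_i = 4, 2.
  1·σ_0 + 4·σ_1 + 1·σ_2 = 6(Δ_1 - Δ_0) = -12
Natural end conditions: σ_0 = σ_2 = 0.
Solving the tridiagonal system: σ_0 = 0, σ_1 = -3, σ_2 = 0.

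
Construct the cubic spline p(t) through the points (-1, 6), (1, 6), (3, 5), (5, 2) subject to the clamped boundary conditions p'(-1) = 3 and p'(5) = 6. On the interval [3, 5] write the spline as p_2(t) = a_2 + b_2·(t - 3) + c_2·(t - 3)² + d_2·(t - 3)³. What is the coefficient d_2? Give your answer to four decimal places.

1.5250

Put m_i = p'' at the i-th knot. Here h = (2, 2, 2) and Δ = (0, -1/2, -3/2), so the interior equations h_(i-1)·m_(i-1) + 2(h_(i-1)+h_i)·m_i + h_i·m_(i+1) = 6(Δ_i − Δ_(i-1)) read
  2·m_0 + 8·m_1 + 2·m_2 = 6(Δ_1 - Δ_0) = -3
  2·m_1 + 8·m_2 + 2·m_3 = 6(Δ_2 - Δ_1) = -6
Clamped end conditions give two more equations: 2h_0·m_0 + h_0·m_1 = 6(Δ_0 - p'(-1)) = -18 and h_2·m_2 + 2h_2·m_3 = 6(p'(5) - Δ_2) = 45.
Forward elimination and back-substitution give m_0 = -28/5, m_1 = 11/5, m_2 = -47/10, m_3 = 68/5.
On [3, 5], with p_2(t) = a_2 + b_2·(t - 3) + c_2·(t - 3)² + d_2·(t - 3)³: c_2 = m_2/2 = -47/20, d_2 = (m_3 - m_2)/(6h_2) = 61/40, b_2 = Δ_2 - h_2(2m_2 + m_3)/6 = -29/10.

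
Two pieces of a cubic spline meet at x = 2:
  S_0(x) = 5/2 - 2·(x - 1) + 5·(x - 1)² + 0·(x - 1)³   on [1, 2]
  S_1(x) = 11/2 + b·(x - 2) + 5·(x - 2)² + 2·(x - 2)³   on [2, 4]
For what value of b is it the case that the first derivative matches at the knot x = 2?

S_0'(x) = -2 + 10·(x - 1) + 0·(x - 1)², so S_0'(2) = 8. On the right, S_1'(2) = b, so b = 8.

8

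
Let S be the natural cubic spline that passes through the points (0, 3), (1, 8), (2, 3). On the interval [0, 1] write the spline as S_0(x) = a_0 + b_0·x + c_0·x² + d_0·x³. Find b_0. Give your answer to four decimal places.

Write m_i for S''(x_i). With h_i = 1, 1 and divided differences Δ_i = 5, -5, the continuity of S' gives the tridiagonal system
  1·m_0 + 4·m_1 + 1·m_2 = 6(Δ_1 - Δ_0) = -60
Natural end conditions: m_0 = m_2 = 0.
Hence m_0 = 0, m_1 = -15, m_2 = 0.
On [0, 1], with S_0(x) = a_0 + b_0·x + c_0·x² + d_0·x³: c_0 = m_0/2 = 0, d_0 = (m_1 - m_0)/(6h_0) = -5/2, b_0 = Δ_0 - h_0(2m_0 + m_1)/6 = 15/2.

7.5000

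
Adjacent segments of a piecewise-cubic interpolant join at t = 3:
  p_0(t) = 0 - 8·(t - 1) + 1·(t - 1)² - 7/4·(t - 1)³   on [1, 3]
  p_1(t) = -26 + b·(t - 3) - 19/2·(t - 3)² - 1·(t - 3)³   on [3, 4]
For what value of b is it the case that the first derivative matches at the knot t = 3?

-25

p_0'(t) = -8 + 2·(t - 1) - 21/4·(t - 1)², so p_0'(3) = -25. On the right, p_1'(3) = b, so b = -25.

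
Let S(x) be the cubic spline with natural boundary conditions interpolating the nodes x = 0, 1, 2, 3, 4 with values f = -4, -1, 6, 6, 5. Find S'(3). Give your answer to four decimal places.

-1.6071

Put m_i = S'' at the i-th knot. Here h = (1, 1, 1, 1) and Δ = (3, 7, 0, -1), so the interior equations h_(i-1)·m_(i-1) + 2(h_(i-1)+h_i)·m_i + h_i·m_(i+1) = 6(Δ_i − Δ_(i-1)) read
  1·m_0 + 4·m_1 + 1·m_2 = 6(Δ_1 - Δ_0) = 24
  1·m_1 + 4·m_2 + 1·m_3 = 6(Δ_2 - Δ_1) = -42
  1·m_2 + 4·m_3 + 1·m_4 = 6(Δ_3 - Δ_2) = -6
Natural end conditions: m_0 = m_4 = 0.
Solving: m_0 = 0, m_1 = 261/28, m_2 = -93/7, m_3 = 51/28, m_4 = 0.
On [3, 4], S'(x) = b_3 + 2c_3·(x - 3) + 3d_3·(x - 3)² with b_3 = Δ_3 - h_3(2m_3 + m_4)/6 = -45/28, c_3 = m_3/2 = 51/56, d_3 = (m_4 - m_3)/(6h_3) = -17/56. So S'(3) = -45/28.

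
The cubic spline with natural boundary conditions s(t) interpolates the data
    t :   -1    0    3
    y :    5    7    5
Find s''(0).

-2

Write σ_i for s''(x_i). With h_i = 1, 3 and divided differences Δ_i = 2, -2/3, the continuity of s' gives the tridiagonal system
  1·σ_0 + 8·σ_1 + 3·σ_2 = 6(Δ_1 - Δ_0) = -16
Natural end conditions: σ_0 = σ_2 = 0.
Forward elimination and back-substitution give σ_0 = 0, σ_1 = -2, σ_2 = 0.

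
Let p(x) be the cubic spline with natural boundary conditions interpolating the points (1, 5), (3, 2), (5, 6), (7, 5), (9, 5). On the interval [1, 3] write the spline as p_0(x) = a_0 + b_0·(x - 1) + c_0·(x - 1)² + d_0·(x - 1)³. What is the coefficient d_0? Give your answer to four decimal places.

0.2813

Let σ_i = p''(x_i). Step sizes h_i = 2, 2, 2, 2; slopes of the chords Δ_i = (y_(i+1) - y_i)/h_i = -3/2, 2, -1/2, 0.
  2·σ_0 + 8·σ_1 + 2·σ_2 = 6(Δ_1 - Δ_0) = 21
  2·σ_1 + 8·σ_2 + 2·σ_3 = 6(Δ_2 - Δ_1) = -15
  2·σ_2 + 8·σ_3 + 2·σ_4 = 6(Δ_3 - Δ_2) = 3
Natural end conditions: σ_0 = σ_4 = 0.
Solving: σ_0 = 0, σ_1 = 27/8, σ_2 = -3, σ_3 = 9/8, σ_4 = 0.
On [1, 3], with p_0(x) = a_0 + b_0·(x - 1) + c_0·(x - 1)² + d_0·(x - 1)³: c_0 = σ_0/2 = 0, d_0 = (σ_1 - σ_0)/(6h_0) = 9/32, b_0 = Δ_0 - h_0(2σ_0 + σ_1)/6 = -21/8.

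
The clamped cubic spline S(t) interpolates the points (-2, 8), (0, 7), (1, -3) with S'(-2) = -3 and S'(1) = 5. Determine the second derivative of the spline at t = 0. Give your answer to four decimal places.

Put m_i = S'' at the i-th knot. Here h = (2, 1) and Δ = (-1/2, -10), so the interior equations h_(i-1)·m_(i-1) + 2(h_(i-1)+h_i)·m_i + h_i·m_(i+1) = 6(Δ_i − Δ_(i-1)) read
  2·m_0 + 6·m_1 + 1·m_2 = 6(Δ_1 - Δ_0) = -57
Clamped end conditions give two more equations: 2h_0·m_0 + h_0·m_1 = 6(Δ_0 - S'(-2)) = 15 and h_1·m_1 + 2h_1·m_2 = 6(S'(1) - Δ_1) = 90.
Solving the tridiagonal system: m_0 = 191/12, m_1 = -73/3, m_2 = 343/6.

-24.3333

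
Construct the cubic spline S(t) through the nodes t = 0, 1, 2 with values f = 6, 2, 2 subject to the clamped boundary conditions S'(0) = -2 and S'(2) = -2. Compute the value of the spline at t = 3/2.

2

Let M_i = S''(x_i). Step sizes h_i = 1, 1; slopes of the chords Δ_i = (y_(i+1) - y_i)/h_i = -4, 0.
  1·M_0 + 4·M_1 + 1·M_2 = 6(Δ_1 - Δ_0) = 24
Clamped end conditions give two more equations: 2h_0·M_0 + h_0·M_1 = 6(Δ_0 - S'(0)) = -12 and h_1·M_1 + 2h_1·M_2 = 6(S'(2) - Δ_1) = -12.
Forward elimination and back-substitution give M_0 = -12, M_1 = 12, M_2 = -12.
On [1, 2], S(t) = 2 - 2·(t - 1) + 6·(t - 1)² - 4·(t - 1)³.
With (t - 1) = 1/2: S(3/2) = 2.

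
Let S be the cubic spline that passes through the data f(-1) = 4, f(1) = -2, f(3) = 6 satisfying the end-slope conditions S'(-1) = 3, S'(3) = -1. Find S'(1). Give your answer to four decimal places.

0.2500

Let M_i = S''(x_i). Step sizes h_i = 2, 2; slopes of the chords Δ_i = (y_(i+1) - y_i)/h_i = -3, 4.
  2·M_0 + 8·M_1 + 2·M_2 = 6(Δ_1 - Δ_0) = 42
Clamped end conditions give two more equations: 2h_0·M_0 + h_0·M_1 = 6(Δ_0 - S'(-1)) = -36 and h_1·M_1 + 2h_1·M_2 = 6(S'(3) - Δ_1) = -30.
Solving the tridiagonal system: M_0 = -61/4, M_1 = 25/2, M_2 = -55/4.
On [1, 3], S'(t) = b_1 + 2c_1·(t - 1) + 3d_1·(t - 1)² with b_1 = Δ_1 - h_1(2M_1 + M_2)/6 = 1/4, c_1 = M_1/2 = 25/4, d_1 = (M_2 - M_1)/(6h_1) = -35/16. So S'(1) = 1/4.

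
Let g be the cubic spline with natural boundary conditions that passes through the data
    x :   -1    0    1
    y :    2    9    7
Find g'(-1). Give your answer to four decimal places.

9.2500

Write M_i for g''(x_i). With h_i = 1, 1 and divided differences Δ_i = 7, -2, the continuity of g' gives the tridiagonal system
  1·M_0 + 4·M_1 + 1·M_2 = 6(Δ_1 - Δ_0) = -54
Natural end conditions: M_0 = M_2 = 0.
Solving: M_0 = 0, M_1 = -27/2, M_2 = 0.
On [-1, 0], g'(x) = b_0 + 2c_0·(x + 1) + 3d_0·(x + 1)² with b_0 = Δ_0 - h_0(2M_0 + M_1)/6 = 37/4, c_0 = M_0/2 = 0, d_0 = (M_1 - M_0)/(6h_0) = -9/4. So g'(-1) = 37/4.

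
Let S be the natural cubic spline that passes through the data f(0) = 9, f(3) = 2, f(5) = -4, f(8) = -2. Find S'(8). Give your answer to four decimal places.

1.8542

Write M_i for S''(x_i). With h_i = 3, 2, 3 and divided differences Δ_i = -7/3, -3, 2/3, the continuity of S' gives the tridiagonal system
  3·M_0 + 10·M_1 + 2·M_2 = 6(Δ_1 - Δ_0) = -4
  2·M_1 + 10·M_2 + 3·M_3 = 6(Δ_2 - Δ_1) = 22
Natural end conditions: M_0 = M_3 = 0.
Hence M_0 = 0, M_1 = -7/8, M_2 = 19/8, M_3 = 0.
On [5, 8], S'(t) = b_2 + 2c_2·(t - 5) + 3d_2·(t - 5)² with b_2 = Δ_2 - h_2(2M_2 + M_3)/6 = -41/24, c_2 = M_2/2 = 19/16, d_2 = (M_3 - M_2)/(6h_2) = -19/144. So S'(8) = 89/48.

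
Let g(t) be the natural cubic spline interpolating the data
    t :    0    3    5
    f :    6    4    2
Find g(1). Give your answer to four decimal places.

With M_i denoting the second derivative at x_i, h_i = 3, 2, and Δ_i = (y_(i+1) − y_i)/h_i = -2/3, -1:
  3·M_0 + 10·M_1 + 2·M_2 = 6(Δ_1 - Δ_0) = -2
Natural end conditions: M_0 = M_2 = 0.
Forward elimination and back-substitution give M_0 = 0, M_1 = -1/5, M_2 = 0.
On [0, 3], g(t) = 6 - 17/30·t + 0·t² - 1/90·t³.
With t = 1: g(1) = 244/45.

5.4222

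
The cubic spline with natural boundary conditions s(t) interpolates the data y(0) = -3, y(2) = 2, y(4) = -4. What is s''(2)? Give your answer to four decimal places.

Write σ_i for s''(x_i). With h_i = 2, 2 and divided differences Δ_i = 5/2, -3, the continuity of s' gives the tridiagonal system
  2·σ_0 + 8·σ_1 + 2·σ_2 = 6(Δ_1 - Δ_0) = -33
Natural end conditions: σ_0 = σ_2 = 0.
Forward elimination and back-substitution give σ_0 = 0, σ_1 = -33/8, σ_2 = 0.

-4.1250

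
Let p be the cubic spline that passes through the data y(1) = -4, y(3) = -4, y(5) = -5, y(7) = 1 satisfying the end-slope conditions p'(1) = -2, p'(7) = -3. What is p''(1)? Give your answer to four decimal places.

With M_i denoting the second derivative at x_i, h_i = 2, 2, 2, and Δ_i = (y_(i+1) − y_i)/h_i = 0, -1/2, 3:
  2·M_0 + 8·M_1 + 2·M_2 = 6(Δ_1 - Δ_0) = -3
  2·M_1 + 8·M_2 + 2·M_3 = 6(Δ_2 - Δ_1) = 21
Clamped end conditions give two more equations: 2h_0·M_0 + h_0·M_1 = 6(Δ_0 - p'(1)) = 12 and h_2·M_2 + 2h_2·M_3 = 6(p'(7) - Δ_2) = -36.
Solving: M_0 = 137/30, M_1 = -47/15, M_2 = 97/15, M_3 = -367/30.

4.5667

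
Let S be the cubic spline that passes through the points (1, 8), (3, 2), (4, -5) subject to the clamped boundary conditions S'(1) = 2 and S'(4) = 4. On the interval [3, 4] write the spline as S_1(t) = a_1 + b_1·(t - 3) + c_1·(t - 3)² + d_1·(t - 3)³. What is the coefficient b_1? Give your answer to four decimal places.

-10.1667

Write σ_i for S''(x_i). With h_i = 2, 1 and divided differences Δ_i = -3, -7, the continuity of S' gives the tridiagonal system
  2·σ_0 + 6·σ_1 + 1·σ_2 = 6(Δ_1 - Δ_0) = -24
Clamped end conditions give two more equations: 2h_0·σ_0 + h_0·σ_1 = 6(Δ_0 - S'(1)) = -30 and h_1·σ_1 + 2h_1·σ_2 = 6(S'(4) - Δ_1) = 66.
Solving the tridiagonal system: σ_0 = -17/6, σ_1 = -28/3, σ_2 = 113/3.
On [3, 4], with S_1(t) = a_1 + b_1·(t - 3) + c_1·(t - 3)² + d_1·(t - 3)³: c_1 = σ_1/2 = -14/3, d_1 = (σ_2 - σ_1)/(6h_1) = 47/6, b_1 = Δ_1 - h_1(2σ_1 + σ_2)/6 = -61/6.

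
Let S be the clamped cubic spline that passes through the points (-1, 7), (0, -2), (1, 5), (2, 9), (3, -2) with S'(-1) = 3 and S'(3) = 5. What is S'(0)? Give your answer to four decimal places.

Put m_i = S'' at the i-th knot. Here h = (1, 1, 1, 1) and Δ = (-9, 7, 4, -11), so the interior equations h_(i-1)·m_(i-1) + 2(h_(i-1)+h_i)·m_i + h_i·m_(i+1) = 6(Δ_i − Δ_(i-1)) read
  1·m_0 + 4·m_1 + 1·m_2 = 6(Δ_1 - Δ_0) = 96
  1·m_1 + 4·m_2 + 1·m_3 = 6(Δ_2 - Δ_1) = -18
  1·m_2 + 4·m_3 + 1·m_4 = 6(Δ_3 - Δ_2) = -90
Clamped end conditions give two more equations: 2h_0·m_0 + h_0·m_1 = 6(Δ_0 - S'(-1)) = -72 and h_3·m_3 + 2h_3·m_4 = 6(S'(3) - Δ_3) = 96.
Solving the tridiagonal system: m_0 = -1555/28, m_1 = 547/14, m_2 = -19/4, m_3 = -533/14, m_4 = 1877/28.
On [0, 1], S'(t) = b_1 + 2c_1·t + 3d_1·t² with b_1 = Δ_1 - h_1(2m_1 + m_2)/6 = -293/56, c_1 = m_1/2 = 547/28, d_1 = (m_2 - m_1)/(6h_1) = -409/56. So S'(0) = -293/56.

-5.2321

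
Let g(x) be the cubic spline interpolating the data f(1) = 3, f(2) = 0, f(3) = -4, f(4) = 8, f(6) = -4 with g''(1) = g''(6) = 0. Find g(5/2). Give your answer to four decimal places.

-3.4172

Put m_i = g'' at the i-th knot. Here h = (1, 1, 1, 2) and Δ = (-3, -4, 12, -6), so the interior equations h_(i-1)·m_(i-1) + 2(h_(i-1)+h_i)·m_i + h_i·m_(i+1) = 6(Δ_i − Δ_(i-1)) read
  1·m_0 + 4·m_1 + 1·m_2 = 6(Δ_1 - Δ_0) = -6
  1·m_1 + 4·m_2 + 1·m_3 = 6(Δ_2 - Δ_1) = 96
  1·m_2 + 6·m_3 + 2·m_4 = 6(Δ_3 - Δ_2) = -108
Natural end conditions: m_0 = m_4 = 0.
Forward elimination and back-substitution give m_0 = 0, m_1 = -411/43, m_2 = 1386/43, m_3 = -1005/43, m_4 = 0.
On [2, 3], g(x) = 0 - 266/43·(x - 2) - 411/86·(x - 2)² + 599/86·(x - 2)³.
With (x - 2) = 1/2: g(5/2) = -2351/688.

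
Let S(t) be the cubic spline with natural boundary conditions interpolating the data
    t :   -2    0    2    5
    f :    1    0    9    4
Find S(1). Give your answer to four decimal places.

4.4408

Write σ_i for S''(x_i). With h_i = 2, 2, 3 and divided differences Δ_i = -1/2, 9/2, -5/3, the continuity of S' gives the tridiagonal system
  2·σ_0 + 8·σ_1 + 2·σ_2 = 6(Δ_1 - Δ_0) = 30
  2·σ_1 + 10·σ_2 + 3·σ_3 = 6(Δ_2 - Δ_1) = -37
Natural end conditions: σ_0 = σ_3 = 0.
Hence σ_0 = 0, σ_1 = 187/38, σ_2 = -89/19, σ_3 = 0.
On [0, 2], S(t) = 0 + 317/114·t + 187/76·t² - 365/456·t³.
With t = 1: S(1) = 675/152.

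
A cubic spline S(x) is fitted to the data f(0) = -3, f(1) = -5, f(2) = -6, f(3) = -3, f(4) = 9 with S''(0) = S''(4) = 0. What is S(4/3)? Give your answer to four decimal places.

Write M_i for S''(x_i). With h_i = 1, 1, 1, 1 and divided differences Δ_i = -2, -1, 3, 12, the continuity of S' gives the tridiagonal system
  1·M_0 + 4·M_1 + 1·M_2 = 6(Δ_1 - Δ_0) = 6
  1·M_1 + 4·M_2 + 1·M_3 = 6(Δ_2 - Δ_1) = 24
  1·M_2 + 4·M_3 + 1·M_4 = 6(Δ_3 - Δ_2) = 54
Natural end conditions: M_0 = M_4 = 0.
Hence M_0 = 0, M_1 = 6/7, M_2 = 18/7, M_3 = 90/7, M_4 = 0.
On [1, 2], S(x) = -5 - 12/7·(x - 1) + 3/7·(x - 1)² + 2/7·(x - 1)³.
With (x - 1) = 1/3: S(4/3) = -1042/189.

-5.5132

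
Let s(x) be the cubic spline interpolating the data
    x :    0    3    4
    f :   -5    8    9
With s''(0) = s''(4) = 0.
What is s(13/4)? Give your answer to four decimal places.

With σ_i denoting the second derivative at x_i, h_i = 3, 1, and Δ_i = (y_(i+1) − y_i)/h_i = 13/3, 1:
  3·σ_0 + 8·σ_1 + 1·σ_2 = 6(Δ_1 - Δ_0) = -20
Natural end conditions: σ_0 = σ_2 = 0.
Forward elimination and back-substitution give σ_0 = 0, σ_1 = -5/2, σ_2 = 0.
On [3, 4], s(x) = 8 + 11/6·(x - 3) - 5/4·(x - 3)² + 5/12·(x - 3)³.
With (x - 3) = 1/4: s(13/4) = 2147/256.

8.3867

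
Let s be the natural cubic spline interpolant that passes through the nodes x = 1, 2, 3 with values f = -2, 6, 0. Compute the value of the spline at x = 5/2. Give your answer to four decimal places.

Write m_i for s''(x_i). With h_i = 1, 1 and divided differences Δ_i = 8, -6, the continuity of s' gives the tridiagonal system
  1·m_0 + 4·m_1 + 1·m_2 = 6(Δ_1 - Δ_0) = -84
Natural end conditions: m_0 = m_2 = 0.
Solving the tridiagonal system: m_0 = 0, m_1 = -21, m_2 = 0.
On [2, 3], s(x) = 6 + 1·(x - 2) - 21/2·(x - 2)² + 7/2·(x - 2)³.
With (x - 2) = 1/2: s(5/2) = 69/16.

4.3125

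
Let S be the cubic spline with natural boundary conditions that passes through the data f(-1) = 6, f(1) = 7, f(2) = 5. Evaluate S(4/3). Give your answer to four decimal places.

Write m_i for S''(x_i). With h_i = 2, 1 and divided differences Δ_i = 1/2, -2, the continuity of S' gives the tridiagonal system
  2·m_0 + 6·m_1 + 1·m_2 = 6(Δ_1 - Δ_0) = -15
Natural end conditions: m_0 = m_2 = 0.
Forward elimination and back-substitution give m_0 = 0, m_1 = -5/2, m_2 = 0.
On [1, 2], S(t) = 7 - 7/6·(t - 1) - 5/4·(t - 1)² + 5/12·(t - 1)³.
With (t - 1) = 1/3: S(4/3) = 1051/162.

6.4877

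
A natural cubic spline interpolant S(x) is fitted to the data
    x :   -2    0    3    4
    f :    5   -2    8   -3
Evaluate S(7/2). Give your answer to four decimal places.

Put σ_i = S'' at the i-th knot. Here h = (2, 3, 1) and Δ = (-7/2, 10/3, -11), so the interior equations h_(i-1)·σ_(i-1) + 2(h_(i-1)+h_i)·σ_i + h_i·σ_(i+1) = 6(Δ_i − Δ_(i-1)) read
  2·σ_0 + 10·σ_1 + 3·σ_2 = 6(Δ_1 - Δ_0) = 41
  3·σ_1 + 8·σ_2 + 1·σ_3 = 6(Δ_2 - Δ_1) = -86
Natural end conditions: σ_0 = σ_3 = 0.
Solving the tridiagonal system: σ_0 = 0, σ_1 = 586/71, σ_2 = -983/71, σ_3 = 0.
On [3, 4], S(x) = 8 - 1360/213·(x - 3) - 983/142·(x - 3)² + 983/426·(x - 3)³.
With (x - 3) = 1/2: S(7/2) = 3823/1136.

3.3653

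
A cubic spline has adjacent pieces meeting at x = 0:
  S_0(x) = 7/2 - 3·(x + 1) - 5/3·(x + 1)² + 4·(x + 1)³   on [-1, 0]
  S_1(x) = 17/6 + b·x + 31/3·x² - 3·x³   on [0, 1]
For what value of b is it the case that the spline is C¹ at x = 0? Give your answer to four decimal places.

S_0'(x) = -3 - 10/3·(x + 1) + 12·(x + 1)², so S_0'(0) = 17/3. On the right, S_1'(0) = b, so b = 17/3.

5.6667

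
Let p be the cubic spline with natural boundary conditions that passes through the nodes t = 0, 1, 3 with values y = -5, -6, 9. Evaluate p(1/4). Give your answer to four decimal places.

Put m_i = p'' at the i-th knot. Here h = (1, 2) and Δ = (-1, 15/2), so the interior equations h_(i-1)·m_(i-1) + 2(h_(i-1)+h_i)·m_i + h_i·m_(i+1) = 6(Δ_i − Δ_(i-1)) read
  1·m_0 + 6·m_1 + 2·m_2 = 6(Δ_1 - Δ_0) = 51
Natural end conditions: m_0 = m_2 = 0.
Forward elimination and back-substitution give m_0 = 0, m_1 = 17/2, m_2 = 0.
On [0, 1], p(t) = -5 - 29/12·t + 0·t² + 17/12·t³.
With t = 1/4: p(1/4) = -1429/256.

-5.5820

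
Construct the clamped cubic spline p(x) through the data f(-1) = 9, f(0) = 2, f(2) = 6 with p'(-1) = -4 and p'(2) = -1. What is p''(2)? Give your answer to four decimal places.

-12.5000

With M_i denoting the second derivative at x_i, h_i = 1, 2, and Δ_i = (y_(i+1) − y_i)/h_i = -7, 2:
  1·M_0 + 6·M_1 + 2·M_2 = 6(Δ_1 - Δ_0) = 54
Clamped end conditions give two more equations: 2h_0·M_0 + h_0·M_1 = 6(Δ_0 - p'(-1)) = -18 and h_1·M_1 + 2h_1·M_2 = 6(p'(2) - Δ_1) = -18.
Solving: M_0 = -17, M_1 = 16, M_2 = -25/2.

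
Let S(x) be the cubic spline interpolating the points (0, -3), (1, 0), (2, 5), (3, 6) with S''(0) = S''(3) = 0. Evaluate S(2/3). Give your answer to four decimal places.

-1.2963

Let m_i = S''(x_i). Step sizes h_i = 1, 1, 1; slopes of the chords Δ_i = (y_(i+1) - y_i)/h_i = 3, 5, 1.
  1·m_0 + 4·m_1 + 1·m_2 = 6(Δ_1 - Δ_0) = 12
  1·m_1 + 4·m_2 + 1·m_3 = 6(Δ_2 - Δ_1) = -24
Natural end conditions: m_0 = m_3 = 0.
Solving: m_0 = 0, m_1 = 24/5, m_2 = -36/5, m_3 = 0.
On [0, 1], S(x) = -3 + 11/5·x + 0·x² + 4/5·x³.
With x = 2/3: S(2/3) = -35/27.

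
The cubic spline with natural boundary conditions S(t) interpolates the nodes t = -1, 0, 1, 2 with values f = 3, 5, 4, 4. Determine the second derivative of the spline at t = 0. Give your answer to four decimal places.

-5.2000

Let σ_i = S''(x_i). Step sizes h_i = 1, 1, 1; slopes of the chords Δ_i = (y_(i+1) - y_i)/h_i = 2, -1, 0.
  1·σ_0 + 4·σ_1 + 1·σ_2 = 6(Δ_1 - Δ_0) = -18
  1·σ_1 + 4·σ_2 + 1·σ_3 = 6(Δ_2 - Δ_1) = 6
Natural end conditions: σ_0 = σ_3 = 0.
Forward elimination and back-substitution give σ_0 = 0, σ_1 = -26/5, σ_2 = 14/5, σ_3 = 0.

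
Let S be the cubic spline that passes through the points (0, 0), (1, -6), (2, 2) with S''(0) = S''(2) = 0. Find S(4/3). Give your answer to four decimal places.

-4.6296

Write M_i for S''(x_i). With h_i = 1, 1 and divided differences Δ_i = -6, 8, the continuity of S' gives the tridiagonal system
  1·M_0 + 4·M_1 + 1·M_2 = 6(Δ_1 - Δ_0) = 84
Natural end conditions: M_0 = M_2 = 0.
Solving the tridiagonal system: M_0 = 0, M_1 = 21, M_2 = 0.
On [1, 2], S(t) = -6 + 1·(t - 1) + 21/2·(t - 1)² - 7/2·(t - 1)³.
With (t - 1) = 1/3: S(4/3) = -125/27.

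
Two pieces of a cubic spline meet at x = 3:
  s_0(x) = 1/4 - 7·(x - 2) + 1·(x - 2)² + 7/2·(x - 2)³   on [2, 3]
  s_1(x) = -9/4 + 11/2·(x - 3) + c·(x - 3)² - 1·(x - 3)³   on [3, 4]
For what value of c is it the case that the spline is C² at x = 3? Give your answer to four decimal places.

s_0''(x) = 2 + 21·(x - 2), so s_0''(3) = 23. On the right, s_1''(3) = 2c, so c = 23/2.

11.5000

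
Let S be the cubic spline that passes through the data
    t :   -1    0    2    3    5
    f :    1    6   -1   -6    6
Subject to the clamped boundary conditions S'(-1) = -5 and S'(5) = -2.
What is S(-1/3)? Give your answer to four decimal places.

3.4038

Write σ_i for S''(x_i). With h_i = 1, 2, 1, 2 and divided differences Δ_i = 5, -7/2, -5, 6, the continuity of S' gives the tridiagonal system
  1·σ_0 + 6·σ_1 + 2·σ_2 = 6(Δ_1 - Δ_0) = -51
  2·σ_1 + 6·σ_2 + 1·σ_3 = 6(Δ_2 - Δ_1) = -9
  1·σ_2 + 6·σ_3 + 2·σ_4 = 6(Δ_3 - Δ_2) = 66
Clamped end conditions give two more equations: 2h_0·σ_0 + h_0·σ_1 = 6(Δ_0 - S'(-1)) = 60 and h_3·σ_3 + 2h_3·σ_4 = 6(S'(5) - Δ_3) = -48.
Hence σ_0 = 1161/31, σ_1 = -462/31, σ_2 = 15/31, σ_3 = 555/31, σ_4 = -1299/62.
On [-1, 0], S(t) = 1 - 5·(t + 1) + 1161/62·(t + 1)² - 541/62·(t + 1)³.
With (t + 1) = 2/3: S(-1/3) = 2849/837.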